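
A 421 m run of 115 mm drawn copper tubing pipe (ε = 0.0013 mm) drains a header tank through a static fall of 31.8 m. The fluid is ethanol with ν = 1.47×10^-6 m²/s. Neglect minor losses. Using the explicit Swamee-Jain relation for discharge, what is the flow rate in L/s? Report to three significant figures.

Q ≈ 35.1 L/s

Swamee-Jain (Type II): Q = -0.965·√(gD⁵h_f/L)·ln[ε/(3.7D) + √(3.17ν²L/(gD³h_f))]
√(gD⁵h_f/L) = √(9.81·0.115⁵·31.8/421) = 0.003861
ε/(3.7D) = 3.06×10^-6; √(3.17ν²L/(gD³h_f)) = 7.80×10^-5
Q = -0.965·0.003861·ln(8.102×10^-5) = 0.03510 m³/s
Check: V = 3.38 m/s, Re = 2.64×10^5, f = 0.01484, h_f = 31.6 m ≈ 31.8 m ✓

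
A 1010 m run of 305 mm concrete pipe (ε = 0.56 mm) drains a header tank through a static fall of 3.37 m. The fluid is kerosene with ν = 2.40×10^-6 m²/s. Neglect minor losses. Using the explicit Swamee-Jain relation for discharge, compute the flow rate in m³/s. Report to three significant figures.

Swamee-Jain (Type II): Q = -0.965·√(gD⁵h_f/L)·ln[ε/(3.7D) + √(3.17ν²L/(gD³h_f))]
√(gD⁵h_f/L) = √(9.81·0.305⁵·3.37/1010) = 0.009295
ε/(3.7D) = 4.96×10^-4; √(3.17ν²L/(gD³h_f)) = 1.40×10^-4
Q = -0.965·0.009295·ln(6.365×10^-4) = 0.06601 m³/s
Check: V = 0.904 m/s, Re = 1.15×10^5, f = 0.02468, h_f = 3.40 m ≈ 3.37 m ✓

Q ≈ 0.0660 m³/s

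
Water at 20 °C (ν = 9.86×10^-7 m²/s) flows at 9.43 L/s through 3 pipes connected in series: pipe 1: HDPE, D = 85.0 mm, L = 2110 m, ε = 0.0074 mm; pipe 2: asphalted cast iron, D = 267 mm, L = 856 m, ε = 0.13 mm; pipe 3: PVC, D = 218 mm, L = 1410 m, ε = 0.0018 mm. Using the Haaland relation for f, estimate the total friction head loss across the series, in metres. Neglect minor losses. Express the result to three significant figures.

Pipe 1: V = 1.662 m/s, Re = 1.43×10^5, ε/D = 8.71×10^-5, f = 0.01704, h_1 = f(L/D)V²/2g = 59.53 m
Pipe 2: V = 0.1684 m/s, Re = 4.56×10^4, ε/D = 4.87×10^-4, f = 0.02257, h_2 = f(L/D)V²/2g = 0.1046 m
Pipe 3: V = 0.2526 m/s, Re = 5.59×10^4, ε/D = 8.26×10^-6, f = 0.02023, h_3 = f(L/D)V²/2g = 0.4256 m
Series → Q common, losses add: H = Σh = 60.06 m

H ≈ 60.1 m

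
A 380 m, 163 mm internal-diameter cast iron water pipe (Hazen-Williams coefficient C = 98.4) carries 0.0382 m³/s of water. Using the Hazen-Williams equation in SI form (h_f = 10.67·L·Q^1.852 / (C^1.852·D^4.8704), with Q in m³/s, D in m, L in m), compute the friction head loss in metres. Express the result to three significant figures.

h_f ≈ 13.4 m

h_f = 10.67·380·0.0382^1.852 / (98.4^1.852·0.163^4.8704) = 13.42 m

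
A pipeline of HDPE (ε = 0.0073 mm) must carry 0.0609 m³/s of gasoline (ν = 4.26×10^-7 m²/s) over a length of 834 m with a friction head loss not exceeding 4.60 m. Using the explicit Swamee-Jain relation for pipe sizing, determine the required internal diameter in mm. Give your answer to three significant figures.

D ≈ 237 mm

Swamee-Jain (Type III): D = 0.66·[ε^1.25·(LQ²/(gh_f))^4.75 + ν·Q^9.4·(L/(gh_f))^5.2]^0.04
LQ²/(gh_f) = 0.06854; L/(gh_f) = 18.48
Term 1 = ε^1.25·(…)^4.75 = 1.12×10^-12; Term 2 = ν·Q^9.4·(…)^5.2 = 6.19×10^-12
D = 0.66·(1.12×10^-12 + 6.19×10^-12)^0.04 = 0.2367 m = 237 mm
Check: V = 1.38 m/s, Re = 7.69×10^5, f = 0.01275, h_f = 4.39 m ≈ 4.60 m ✓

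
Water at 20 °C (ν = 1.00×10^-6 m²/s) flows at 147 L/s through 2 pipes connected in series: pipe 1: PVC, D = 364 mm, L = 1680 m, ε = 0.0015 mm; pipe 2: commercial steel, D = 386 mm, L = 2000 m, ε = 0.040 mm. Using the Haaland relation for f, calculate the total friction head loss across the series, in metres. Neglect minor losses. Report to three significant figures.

Pipe 1: V = 1.413 m/s, Re = 5.14×10^5, ε/D = 4.12×10^-6, f = 0.01304, h_1 = f(L/D)V²/2g = 6.123 m
Pipe 2: V = 1.256 m/s, Re = 4.85×10^5, ε/D = 1.04×10^-4, f = 0.01435, h_2 = f(L/D)V²/2g = 5.982 m
Series → Q common, losses add: H = Σh = 12.10 m

H ≈ 12.1 m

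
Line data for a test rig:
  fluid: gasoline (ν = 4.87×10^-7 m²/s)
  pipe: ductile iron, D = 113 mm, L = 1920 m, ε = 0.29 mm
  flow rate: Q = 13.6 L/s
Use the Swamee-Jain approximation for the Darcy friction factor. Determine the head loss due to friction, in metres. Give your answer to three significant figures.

V = 4Q/(πD²) = 4·0.0136/(π·0.113²) = 1.356 m/s
Re = VD/ν = 1.356·0.113/4.87×10^-7 = 3.15×10^5 → turbulent
ε/D = 0.29/113 = 0.00257
Swamee-Jain: f = 0.02568
h_f = f(L/D)V²/(2g) = 0.02568·(1920/0.113)·1.356²/(2·9.81) = 40.90 m

h_f ≈ 40.9 m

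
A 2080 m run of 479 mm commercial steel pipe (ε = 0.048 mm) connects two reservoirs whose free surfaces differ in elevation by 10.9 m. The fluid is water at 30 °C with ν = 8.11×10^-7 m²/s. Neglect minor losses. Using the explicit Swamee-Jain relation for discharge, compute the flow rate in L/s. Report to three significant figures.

Swamee-Jain (Type II): Q = -0.965·√(gD⁵h_f/L)·ln[ε/(3.7D) + √(3.17ν²L/(gD³h_f))]
√(gD⁵h_f/L) = √(9.81·0.479⁵·10.9/2080) = 0.03600
ε/(3.7D) = 2.71×10^-5; √(3.17ν²L/(gD³h_f)) = 1.92×10^-5
Q = -0.965·0.03600·ln(4.629×10^-5) = 0.3468 m³/s
Check: V = 1.92 m/s, Re = 1.14×10^6, f = 0.01337, h_f = 11.0 m ≈ 10.9 m ✓

Q ≈ 347 L/s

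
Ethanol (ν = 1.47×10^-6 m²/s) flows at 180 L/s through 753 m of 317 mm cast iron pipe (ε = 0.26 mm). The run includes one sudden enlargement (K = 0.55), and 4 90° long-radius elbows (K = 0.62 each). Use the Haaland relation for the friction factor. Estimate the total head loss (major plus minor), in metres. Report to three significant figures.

H_L ≈ 13.0 m

V = 4Q/(πD²) = 2.281 m/s; V²/2g = 0.2651 m
Re = 4.92×10^5, ε/D = 8.20×10^-4 → f = 0.01937 (Haaland)
Major: h_f = f(L/D)·V²/2g = 0.01937·2375·0.2651 = 12.20 m
Minor: ΣK = 3.03; h_m = ΣK·V²/2g = 0.8033 m
Total H_L = 12.20 + 0.8033 = 13.00 m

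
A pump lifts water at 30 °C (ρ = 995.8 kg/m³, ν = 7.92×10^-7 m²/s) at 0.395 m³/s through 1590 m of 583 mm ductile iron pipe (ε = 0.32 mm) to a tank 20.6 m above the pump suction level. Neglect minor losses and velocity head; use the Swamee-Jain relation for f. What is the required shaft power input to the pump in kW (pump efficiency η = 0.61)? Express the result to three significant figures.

P_shaft ≈ 164 kW

V = 4Q/(πD²) = 1.480 m/s; Re = 1.09×10^6; ε/D = 5.49×10^-4; f = 0.01758
h_f = f(L/D)V²/2g = 5.351 m
Total head H = z + h_f = 20.6 + 5.351 = 25.95 m
P_hyd = ρgQH = 995.8·9.81·0.395·25.95 = 100.1 kW
P_shaft = P_hyd/η = 100.1/0.61 = 164.2 kW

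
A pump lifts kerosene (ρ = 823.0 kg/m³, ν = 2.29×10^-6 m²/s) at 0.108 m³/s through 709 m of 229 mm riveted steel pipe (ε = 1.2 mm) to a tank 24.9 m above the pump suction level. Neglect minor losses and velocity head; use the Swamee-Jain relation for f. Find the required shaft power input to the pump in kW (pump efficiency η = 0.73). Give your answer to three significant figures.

V = 4Q/(πD²) = 2.622 m/s; Re = 2.62×10^5; ε/D = 0.00524; f = 0.03130
h_f = f(L/D)V²/2g = 33.96 m
Total head H = z + h_f = 24.9 + 33.96 = 58.86 m
P_hyd = ρgQH = 823.0·9.81·0.108·58.86 = 51.33 kW
P_shaft = P_hyd/η = 51.33/0.73 = 70.31 kW

P_shaft ≈ 70.3 kW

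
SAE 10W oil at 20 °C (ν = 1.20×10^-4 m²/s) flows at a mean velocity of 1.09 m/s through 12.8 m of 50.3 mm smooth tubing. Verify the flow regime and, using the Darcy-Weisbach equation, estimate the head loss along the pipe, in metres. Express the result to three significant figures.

Re = VD/ν = 1.09·0.05030/1.20×10^-4 = 457 → laminar (Re < 2300)
f = 64/Re = 0.1401
h_f = f(L/D)V²/(2g) = 0.1401·(12.8/0.05030)·1.09²/(2·9.81) = 2.159 m

h_f ≈ 2.16 m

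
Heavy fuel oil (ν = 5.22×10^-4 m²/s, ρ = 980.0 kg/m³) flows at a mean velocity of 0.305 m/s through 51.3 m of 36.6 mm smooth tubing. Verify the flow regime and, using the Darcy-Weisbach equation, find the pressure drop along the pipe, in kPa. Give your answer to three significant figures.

Re = VD/ν = 0.305·0.03660/5.22×10^-4 = 21.4 → laminar (Re < 2300)
f = 64/Re = 2.993
h_f = f(L/D)V²/(2g) = 2.993·(51.3/0.03660)·0.305²/(2·9.81) = 19.89 m
Δp = ρg·h_f = 980.0·9.81·19.89 = 191.2 kPa

Δp ≈ 191 kPa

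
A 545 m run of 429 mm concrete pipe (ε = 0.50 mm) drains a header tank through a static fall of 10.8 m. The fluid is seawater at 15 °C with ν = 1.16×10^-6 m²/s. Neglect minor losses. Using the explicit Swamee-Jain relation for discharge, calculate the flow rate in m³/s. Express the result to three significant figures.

Swamee-Jain (Type II): Q = -0.965·√(gD⁵h_f/L)·ln[ε/(3.7D) + √(3.17ν²L/(gD³h_f))]
√(gD⁵h_f/L) = √(9.81·0.429⁵·10.8/545) = 0.05315
ε/(3.7D) = 3.15×10^-4; √(3.17ν²L/(gD³h_f)) = 1.67×10^-5
Q = -0.965·0.05315·ln(3.317×10^-4) = 0.4109 m³/s
Check: V = 2.84 m/s, Re = 1.05×10^6, f = 0.02073, h_f = 10.8 m ≈ 10.8 m ✓

Q ≈ 0.411 m³/s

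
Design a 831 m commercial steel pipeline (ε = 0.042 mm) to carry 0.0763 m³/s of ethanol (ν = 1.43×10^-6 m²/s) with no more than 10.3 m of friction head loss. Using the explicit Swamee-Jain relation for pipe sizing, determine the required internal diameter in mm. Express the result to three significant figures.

D ≈ 232 mm

Swamee-Jain (Type III): D = 0.66·[ε^1.25·(LQ²/(gh_f))^4.75 + ν·Q^9.4·(L/(gh_f))^5.2]^0.04
LQ²/(gh_f) = 0.04788; L/(gh_f) = 8.224
Term 1 = ε^1.25·(…)^4.75 = 1.82×10^-12; Term 2 = ν·Q^9.4·(…)^5.2 = 2.57×10^-12
D = 0.66·(1.82×10^-12 + 2.57×10^-12)^0.04 = 0.2319 m = 232 mm
Check: V = 1.81 m/s, Re = 2.93×10^5, f = 0.01620, h_f = 9.66 m ≈ 10.3 m ✓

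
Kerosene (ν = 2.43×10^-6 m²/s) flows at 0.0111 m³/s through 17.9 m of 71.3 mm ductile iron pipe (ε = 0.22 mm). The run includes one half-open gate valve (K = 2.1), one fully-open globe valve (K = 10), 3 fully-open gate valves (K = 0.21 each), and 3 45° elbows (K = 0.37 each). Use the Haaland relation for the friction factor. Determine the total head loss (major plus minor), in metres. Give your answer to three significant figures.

V = 4Q/(πD²) = 2.780 m/s; V²/2g = 0.3939 m
Re = 8.16×10^4, ε/D = 0.00309 → f = 0.02782 (Haaland)
Major: h_f = f(L/D)·V²/2g = 0.02782·251.1·0.3939 = 2.751 m
Minor: ΣK = 13.8; h_m = ΣK·V²/2g = 5.452 m
Total H_L = 2.751 + 5.452 = 8.203 m

H_L ≈ 8.20 m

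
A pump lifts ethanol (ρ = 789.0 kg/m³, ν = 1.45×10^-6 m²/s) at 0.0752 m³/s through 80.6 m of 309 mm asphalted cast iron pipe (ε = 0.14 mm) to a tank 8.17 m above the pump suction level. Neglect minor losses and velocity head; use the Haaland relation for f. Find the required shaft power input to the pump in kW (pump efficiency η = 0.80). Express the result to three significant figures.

V = 4Q/(πD²) = 1.003 m/s; Re = 2.14×10^5; ε/D = 4.53×10^-4; f = 0.01828
h_f = f(L/D)V²/2g = 0.2444 m
Total head H = z + h_f = 8.17 + 0.2444 = 8.414 m
P_hyd = ρgQH = 789.0·9.81·0.0752·8.414 = 4.898 kW
P_shaft = P_hyd/η = 4.898/0.80 = 6.122 kW

P_shaft ≈ 6.12 kW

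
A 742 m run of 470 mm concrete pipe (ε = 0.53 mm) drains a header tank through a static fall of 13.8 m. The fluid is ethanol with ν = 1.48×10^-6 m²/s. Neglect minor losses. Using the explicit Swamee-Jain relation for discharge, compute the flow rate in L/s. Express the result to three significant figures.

Q ≈ 502 L/s

Swamee-Jain (Type II): Q = -0.965·√(gD⁵h_f/L)·ln[ε/(3.7D) + √(3.17ν²L/(gD³h_f))]
√(gD⁵h_f/L) = √(9.81·0.470⁵·13.8/742) = 0.06469
ε/(3.7D) = 3.05×10^-4; √(3.17ν²L/(gD³h_f)) = 1.91×10^-5
Q = -0.965·0.06469·ln(3.239×10^-4) = 0.5016 m³/s
Check: V = 2.89 m/s, Re = 9.18×10^5, f = 0.02062, h_f = 13.9 m ≈ 13.8 m ✓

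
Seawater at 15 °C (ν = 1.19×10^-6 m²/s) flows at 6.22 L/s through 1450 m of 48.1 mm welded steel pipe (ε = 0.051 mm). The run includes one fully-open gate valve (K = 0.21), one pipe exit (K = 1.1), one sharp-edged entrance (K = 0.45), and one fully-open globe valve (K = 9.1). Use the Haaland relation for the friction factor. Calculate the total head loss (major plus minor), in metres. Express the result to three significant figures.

V = 4Q/(πD²) = 3.423 m/s; V²/2g = 0.5972 m
Re = 1.38×10^5, ε/D = 0.00106 → f = 0.02162 (Haaland)
Major: h_f = f(L/D)·V²/2g = 0.02162·30146·0.5972 = 389.3 m
Minor: ΣK = 10.9; h_m = ΣK·V²/2g = 6.486 m
Total H_L = 389.3 + 6.486 = 395.8 m

H_L ≈ 396 m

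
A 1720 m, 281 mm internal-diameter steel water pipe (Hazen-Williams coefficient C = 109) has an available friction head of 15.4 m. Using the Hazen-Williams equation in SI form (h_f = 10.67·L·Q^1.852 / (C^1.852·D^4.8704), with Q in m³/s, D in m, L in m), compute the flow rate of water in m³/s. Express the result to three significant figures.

Rearranging: Q = [h_f·C^1.852·D^4.8704 / (10.67·L)]^(1/1.852)
Q = [15.4·109^1.852·0.281^4.8704 / (10.67·1720)]^0.540 = 0.08446 m³/s

Q ≈ 0.0845 m³/s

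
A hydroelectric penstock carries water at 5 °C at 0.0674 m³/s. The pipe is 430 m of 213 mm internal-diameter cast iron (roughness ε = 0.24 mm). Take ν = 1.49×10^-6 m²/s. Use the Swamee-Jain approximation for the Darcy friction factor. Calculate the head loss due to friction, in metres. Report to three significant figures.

V = 4Q/(πD²) = 4·0.0674/(π·0.213²) = 1.892 m/s
Re = VD/ν = 1.892·0.213/1.49×10^-6 = 2.70×10^5 → turbulent
ε/D = 0.24/213 = 0.00113
Swamee-Jain: f = 0.02135
h_f = f(L/D)V²/(2g) = 0.02135·(430/0.213)·1.892²/(2·9.81) = 7.861 m

h_f ≈ 7.86 m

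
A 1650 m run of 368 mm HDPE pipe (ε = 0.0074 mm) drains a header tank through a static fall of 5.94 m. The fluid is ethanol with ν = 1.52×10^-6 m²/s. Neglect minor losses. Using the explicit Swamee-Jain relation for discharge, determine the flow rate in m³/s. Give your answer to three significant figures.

Q ≈ 0.143 m³/s

Swamee-Jain (Type II): Q = -0.965·√(gD⁵h_f/L)·ln[ε/(3.7D) + √(3.17ν²L/(gD³h_f))]
√(gD⁵h_f/L) = √(9.81·0.368⁵·5.94/1650) = 0.01544
ε/(3.7D) = 5.43×10^-6; √(3.17ν²L/(gD³h_f)) = 6.45×10^-5
Q = -0.965·0.01544·ln(6.994×10^-5) = 0.1425 m³/s
Check: V = 1.34 m/s, Re = 3.24×10^5, f = 0.01441, h_f = 5.91 m ≈ 5.94 m ✓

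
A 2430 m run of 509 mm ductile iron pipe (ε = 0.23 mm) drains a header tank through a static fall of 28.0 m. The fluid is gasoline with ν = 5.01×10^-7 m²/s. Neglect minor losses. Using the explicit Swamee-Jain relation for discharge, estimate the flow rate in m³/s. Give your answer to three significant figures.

Q ≈ 0.537 m³/s

Swamee-Jain (Type II): Q = -0.965·√(gD⁵h_f/L)·ln[ε/(3.7D) + √(3.17ν²L/(gD³h_f))]
√(gD⁵h_f/L) = √(9.81·0.509⁵·28.0/2430) = 0.06214
ε/(3.7D) = 1.22×10^-4; √(3.17ν²L/(gD³h_f)) = 7.31×10^-6
Q = -0.965·0.06214·ln(1.294×10^-4) = 0.5369 m³/s
Check: V = 2.64 m/s, Re = 2.68×10^6, f = 0.01660, h_f = 28.1 m ≈ 28.0 m ✓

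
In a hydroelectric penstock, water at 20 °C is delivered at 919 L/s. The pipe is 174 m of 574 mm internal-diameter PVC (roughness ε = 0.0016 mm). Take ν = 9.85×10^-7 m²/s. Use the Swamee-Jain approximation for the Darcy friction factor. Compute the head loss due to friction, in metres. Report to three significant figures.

h_f ≈ 2.03 m

V = 4Q/(πD²) = 4·0.919/(π·0.574²) = 3.551 m/s
Re = VD/ν = 3.551·0.574/9.85×10^-7 = 2.07×10^6 → turbulent
ε/D = 0.0016/574 = 2.79×10^-6
Swamee-Jain: f = 0.01042
h_f = f(L/D)V²/(2g) = 0.01042·(174/0.574)·3.551²/(2·9.81) = 2.030 m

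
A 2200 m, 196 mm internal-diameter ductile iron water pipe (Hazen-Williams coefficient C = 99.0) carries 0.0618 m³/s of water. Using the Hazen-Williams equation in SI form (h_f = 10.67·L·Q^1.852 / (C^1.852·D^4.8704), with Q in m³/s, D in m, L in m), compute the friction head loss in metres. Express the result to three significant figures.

h_f ≈ 76.3 m

h_f = 10.67·2200·0.0618^1.852 / (99.0^1.852·0.196^4.8704) = 76.31 m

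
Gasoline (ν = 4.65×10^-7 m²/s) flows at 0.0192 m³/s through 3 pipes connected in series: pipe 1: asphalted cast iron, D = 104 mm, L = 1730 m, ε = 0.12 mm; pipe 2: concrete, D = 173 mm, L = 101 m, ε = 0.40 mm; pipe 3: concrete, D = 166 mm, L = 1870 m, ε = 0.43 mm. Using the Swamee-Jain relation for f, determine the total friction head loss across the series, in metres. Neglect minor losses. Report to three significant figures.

H ≈ 103 m

Pipe 1: V = 2.260 m/s, Re = 5.06×10^5, ε/D = 0.00115, f = 0.02099, h_1 = f(L/D)V²/2g = 90.92 m
Pipe 2: V = 0.8168 m/s, Re = 3.04×10^5, ε/D = 0.00231, f = 0.02503, h_2 = f(L/D)V²/2g = 0.4970 m
Pipe 3: V = 0.8871 m/s, Re = 3.17×10^5, ε/D = 0.00259, f = 0.02574, h_3 = f(L/D)V²/2g = 11.63 m
Series → Q common, losses add: H = Σh = 103.1 m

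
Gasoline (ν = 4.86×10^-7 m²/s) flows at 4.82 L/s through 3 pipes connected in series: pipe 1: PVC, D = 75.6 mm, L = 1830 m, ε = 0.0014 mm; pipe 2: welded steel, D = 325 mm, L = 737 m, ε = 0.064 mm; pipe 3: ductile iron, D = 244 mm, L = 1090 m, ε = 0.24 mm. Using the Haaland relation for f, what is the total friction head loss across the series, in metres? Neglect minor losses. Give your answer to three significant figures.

H ≈ 23.1 m

Pipe 1: V = 1.074 m/s, Re = 1.67×10^5, ε/D = 1.85×10^-5, f = 0.01616, h_1 = f(L/D)V²/2g = 22.99 m
Pipe 2: V = 0.05810 m/s, Re = 3.89×10^4, ε/D = 1.97×10^-4, f = 0.02244, h_2 = f(L/D)V²/2g = 0.008756 m
Pipe 3: V = 0.1031 m/s, Re = 5.18×10^4, ε/D = 9.84×10^-4, f = 0.02357, h_3 = f(L/D)V²/2g = 0.05703 m
Series → Q common, losses add: H = Σh = 23.05 m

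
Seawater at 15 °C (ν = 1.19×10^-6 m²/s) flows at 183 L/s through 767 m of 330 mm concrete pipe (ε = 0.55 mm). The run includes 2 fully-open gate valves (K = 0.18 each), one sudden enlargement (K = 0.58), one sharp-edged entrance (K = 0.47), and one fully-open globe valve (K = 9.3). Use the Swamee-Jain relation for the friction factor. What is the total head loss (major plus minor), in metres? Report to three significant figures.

V = 4Q/(πD²) = 2.140 m/s; V²/2g = 0.2333 m
Re = 5.93×10^5, ε/D = 0.00167 → f = 0.02278 (Swamee-Jain)
Major: h_f = f(L/D)·V²/2g = 0.02278·2324·0.2333 = 12.36 m
Minor: ΣK = 10.7; h_m = ΣK·V²/2g = 2.499 m
Total H_L = 12.36 + 2.499 = 14.86 m

H_L ≈ 14.9 m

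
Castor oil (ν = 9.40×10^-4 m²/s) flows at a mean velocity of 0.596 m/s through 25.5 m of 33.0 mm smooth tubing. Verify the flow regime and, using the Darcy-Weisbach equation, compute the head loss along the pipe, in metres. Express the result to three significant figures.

Re = VD/ν = 0.596·0.03300/9.40×10^-4 = 20.9 → laminar (Re < 2300)
f = 64/Re = 3.059
h_f = f(L/D)V²/(2g) = 3.059·(25.5/0.03300)·0.596²/(2·9.81) = 42.79 m

h_f ≈ 42.8 m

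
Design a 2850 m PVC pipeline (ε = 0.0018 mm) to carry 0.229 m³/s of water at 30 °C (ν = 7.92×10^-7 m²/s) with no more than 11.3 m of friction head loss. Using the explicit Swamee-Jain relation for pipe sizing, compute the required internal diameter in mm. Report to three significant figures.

D ≈ 425 mm

Swamee-Jain (Type III): D = 0.66·[ε^1.25·(LQ²/(gh_f))^4.75 + ν·Q^9.4·(L/(gh_f))^5.2]^0.04
LQ²/(gh_f) = 1.348; L/(gh_f) = 25.71
Term 1 = ε^1.25·(…)^4.75 = 2.73×10^-7; Term 2 = ν·Q^9.4·(…)^5.2 = 1.64×10^-5
D = 0.66·(2.73×10^-7 + 1.64×10^-5)^0.04 = 0.4250 m = 425 mm
Check: V = 1.61 m/s, Re = 8.66×10^5, f = 0.01199, h_f = 10.7 m ≈ 11.3 m ✓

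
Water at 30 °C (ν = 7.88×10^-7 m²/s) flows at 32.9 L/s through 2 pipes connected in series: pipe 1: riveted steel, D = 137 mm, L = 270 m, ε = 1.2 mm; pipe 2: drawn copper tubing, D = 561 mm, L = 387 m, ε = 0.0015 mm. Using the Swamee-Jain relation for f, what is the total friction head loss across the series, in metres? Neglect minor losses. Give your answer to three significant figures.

Pipe 1: V = 2.232 m/s, Re = 3.88×10^5, ε/D = 0.00876, f = 0.03653, h_1 = f(L/D)V²/2g = 18.28 m
Pipe 2: V = 0.1331 m/s, Re = 9.48×10^4, ε/D = 2.67×10^-6, f = 0.01808, h_2 = f(L/D)V²/2g = 0.01126 m
Series → Q common, losses add: H = Σh = 18.29 m

H ≈ 18.3 m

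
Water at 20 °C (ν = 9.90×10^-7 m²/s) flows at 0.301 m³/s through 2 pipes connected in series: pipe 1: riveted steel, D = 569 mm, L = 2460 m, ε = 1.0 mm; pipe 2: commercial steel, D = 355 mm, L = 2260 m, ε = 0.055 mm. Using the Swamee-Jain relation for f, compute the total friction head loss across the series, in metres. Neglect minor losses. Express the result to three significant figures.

Pipe 1: V = 1.184 m/s, Re = 6.80×10^5, ε/D = 0.00176, f = 0.02303, h_1 = f(L/D)V²/2g = 7.111 m
Pipe 2: V = 3.041 m/s, Re = 1.09×10^6, ε/D = 1.55×10^-4, f = 0.01417, h_2 = f(L/D)V²/2g = 42.51 m
Series → Q common, losses add: H = Σh = 49.63 m

H ≈ 49.6 m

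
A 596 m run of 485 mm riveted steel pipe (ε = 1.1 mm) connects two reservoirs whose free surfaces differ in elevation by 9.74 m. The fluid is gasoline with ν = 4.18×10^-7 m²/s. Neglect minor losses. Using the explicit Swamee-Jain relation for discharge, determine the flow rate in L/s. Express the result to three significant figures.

Q ≈ 468 L/s

Swamee-Jain (Type II): Q = -0.965·√(gD⁵h_f/L)·ln[ε/(3.7D) + √(3.17ν²L/(gD³h_f))]
√(gD⁵h_f/L) = √(9.81·0.485⁵·9.74/596) = 0.06559
ε/(3.7D) = 6.13×10^-4; √(3.17ν²L/(gD³h_f)) = 5.50×10^-6
Q = -0.965·0.06559·ln(6.185×10^-4) = 0.4676 m³/s
Check: V = 2.53 m/s, Re = 2.94×10^6, f = 0.02432, h_f = 9.76 m ≈ 9.74 m ✓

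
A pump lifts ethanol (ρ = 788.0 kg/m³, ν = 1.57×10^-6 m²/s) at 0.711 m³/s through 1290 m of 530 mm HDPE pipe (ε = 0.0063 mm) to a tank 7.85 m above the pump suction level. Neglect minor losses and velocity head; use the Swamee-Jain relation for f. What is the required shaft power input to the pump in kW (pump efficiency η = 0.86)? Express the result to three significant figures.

V = 4Q/(πD²) = 3.223 m/s; Re = 1.09×10^6; ε/D = 1.19×10^-5; f = 0.01175
h_f = f(L/D)V²/2g = 15.14 m
Total head H = z + h_f = 7.85 + 15.14 = 22.99 m
P_hyd = ρgQH = 788.0·9.81·0.711·22.99 = 126.4 kW
P_shaft = P_hyd/η = 126.4/0.86 = 146.9 kW

P_shaft ≈ 147 kW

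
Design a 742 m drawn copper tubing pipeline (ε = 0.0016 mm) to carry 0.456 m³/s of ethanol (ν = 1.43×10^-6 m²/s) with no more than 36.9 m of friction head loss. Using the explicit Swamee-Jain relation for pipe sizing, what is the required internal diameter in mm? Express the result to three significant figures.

D ≈ 333 mm

Swamee-Jain (Type III): D = 0.66·[ε^1.25·(LQ²/(gh_f))^4.75 + ν·Q^9.4·(L/(gh_f))^5.2]^0.04
LQ²/(gh_f) = 0.4262; L/(gh_f) = 2.050
Term 1 = ε^1.25·(…)^4.75 = 9.91×10^-10; Term 2 = ν·Q^9.4·(…)^5.2 = 3.72×10^-8
D = 0.66·(9.91×10^-10 + 3.72×10^-8)^0.04 = 0.3333 m = 333 mm
Check: V = 5.23 m/s, Re = 1.22×10^6, f = 0.01137, h_f = 35.2 m ≈ 36.9 m ✓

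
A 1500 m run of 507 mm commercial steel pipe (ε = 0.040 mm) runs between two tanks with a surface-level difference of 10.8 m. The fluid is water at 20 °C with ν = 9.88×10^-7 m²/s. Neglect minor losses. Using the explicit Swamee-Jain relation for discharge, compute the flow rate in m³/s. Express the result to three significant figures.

Q ≈ 0.476 m³/s

Swamee-Jain (Type II): Q = -0.965·√(gD⁵h_f/L)·ln[ε/(3.7D) + √(3.17ν²L/(gD³h_f))]
√(gD⁵h_f/L) = √(9.81·0.507⁵·10.8/1500) = 0.04864
ε/(3.7D) = 2.13×10^-5; √(3.17ν²L/(gD³h_f)) = 1.83×10^-5
Q = -0.965·0.04864·ln(3.966×10^-5) = 0.4758 m³/s
Check: V = 2.36 m/s, Re = 1.21×10^6, f = 0.01296, h_f = 10.9 m ≈ 10.8 m ✓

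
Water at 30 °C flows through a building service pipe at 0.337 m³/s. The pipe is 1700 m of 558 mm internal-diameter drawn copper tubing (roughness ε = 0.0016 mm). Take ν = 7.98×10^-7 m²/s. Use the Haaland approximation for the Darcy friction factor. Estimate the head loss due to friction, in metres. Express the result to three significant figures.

V = 4Q/(πD²) = 4·0.337/(π·0.558²) = 1.378 m/s
Re = VD/ν = 1.378·0.558/7.98×10^-7 = 9.64×10^5 → turbulent
ε/D = 0.0016/558 = 2.87×10^-6
Haaland: f = 0.01170
h_f = f(L/D)V²/(2g) = 0.01170·(1700/0.558)·1.378²/(2·9.81) = 3.451 m

h_f ≈ 3.45 m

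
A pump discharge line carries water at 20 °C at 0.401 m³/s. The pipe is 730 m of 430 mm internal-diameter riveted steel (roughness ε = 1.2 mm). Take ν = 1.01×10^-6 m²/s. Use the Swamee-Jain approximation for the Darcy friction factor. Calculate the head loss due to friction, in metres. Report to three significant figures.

h_f ≈ 17.0 m

V = 4Q/(πD²) = 4·0.401/(π·0.430²) = 2.761 m/s
Re = VD/ν = 2.761·0.430/1.01×10^-6 = 1.18×10^6 → turbulent
ε/D = 1.2/430 = 0.00279
Swamee-Jain: f = 0.02583
h_f = f(L/D)V²/(2g) = 0.02583·(730/0.430)·2.761²/(2·9.81) = 17.04 m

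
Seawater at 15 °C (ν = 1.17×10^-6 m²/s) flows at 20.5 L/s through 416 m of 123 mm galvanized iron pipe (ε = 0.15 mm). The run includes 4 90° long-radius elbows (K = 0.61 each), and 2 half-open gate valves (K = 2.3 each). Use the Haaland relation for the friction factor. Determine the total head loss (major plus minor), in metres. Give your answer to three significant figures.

H_L ≈ 12.3 m

V = 4Q/(πD²) = 1.725 m/s; V²/2g = 0.1517 m
Re = 1.81×10^5, ε/D = 0.00122 → f = 0.02185 (Haaland)
Major: h_f = f(L/D)·V²/2g = 0.02185·3382·0.1517 = 11.21 m
Minor: ΣK = 7.04; h_m = ΣK·V²/2g = 1.068 m
Total H_L = 11.21 + 1.068 = 12.28 m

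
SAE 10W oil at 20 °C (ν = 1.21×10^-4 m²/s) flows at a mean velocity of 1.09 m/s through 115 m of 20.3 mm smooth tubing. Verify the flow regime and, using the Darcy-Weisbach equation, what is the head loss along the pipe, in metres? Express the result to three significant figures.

h_f ≈ 120 m

Re = VD/ν = 1.09·0.02030/1.21×10^-4 = 183 → laminar (Re < 2300)
f = 64/Re = 0.3500
h_f = f(L/D)V²/(2g) = 0.3500·(115/0.02030)·1.09²/(2·9.81) = 120.1 m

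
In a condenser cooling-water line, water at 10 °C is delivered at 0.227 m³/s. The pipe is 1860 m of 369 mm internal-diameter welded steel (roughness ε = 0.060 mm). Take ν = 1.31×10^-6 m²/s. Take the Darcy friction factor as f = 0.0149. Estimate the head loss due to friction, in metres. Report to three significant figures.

h_f ≈ 17.2 m

V = 4Q/(πD²) = 4·0.227/(π·0.369²) = 2.123 m/s
h_f = f(L/D)V²/(2g) = 0.01490·(1860/0.369)·2.123²/(2·9.81) = 17.25 m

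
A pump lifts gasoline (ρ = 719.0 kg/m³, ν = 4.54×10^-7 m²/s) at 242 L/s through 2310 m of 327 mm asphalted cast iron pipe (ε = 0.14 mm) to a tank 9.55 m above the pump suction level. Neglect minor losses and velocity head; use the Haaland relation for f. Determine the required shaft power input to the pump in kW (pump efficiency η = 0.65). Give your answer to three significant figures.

V = 4Q/(πD²) = 2.882 m/s; Re = 2.08×10^6; ε/D = 4.28×10^-4; f = 0.01641
h_f = f(L/D)V²/2g = 49.06 m
Total head H = z + h_f = 9.55 + 49.06 = 58.61 m
P_hyd = ρgQH = 719.0·9.81·0.242·58.61 = 100.0 kW
P_shaft = P_hyd/η = 100.0/0.65 = 153.9 kW

P_shaft ≈ 154 kW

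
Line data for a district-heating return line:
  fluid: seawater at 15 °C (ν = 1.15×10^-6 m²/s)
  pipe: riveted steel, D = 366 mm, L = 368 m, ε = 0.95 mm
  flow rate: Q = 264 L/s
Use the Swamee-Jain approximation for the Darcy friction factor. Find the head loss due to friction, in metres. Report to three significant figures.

h_f ≈ 8.20 m

V = 4Q/(πD²) = 4·0.264/(π·0.366²) = 2.509 m/s
Re = VD/ν = 2.509·0.366/1.15×10^-6 = 7.99×10^5 → turbulent
ε/D = 0.95/366 = 0.00260
Swamee-Jain: f = 0.02540
h_f = f(L/D)V²/(2g) = 0.02540·(368/0.366)·2.509²/(2·9.81) = 8.198 m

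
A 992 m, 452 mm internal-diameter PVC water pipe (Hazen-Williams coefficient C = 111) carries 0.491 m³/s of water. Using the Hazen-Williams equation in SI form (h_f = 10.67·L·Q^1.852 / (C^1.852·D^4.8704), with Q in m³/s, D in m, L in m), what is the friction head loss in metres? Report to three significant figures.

h_f = 10.67·992·0.491^1.852 / (111^1.852·0.452^4.8704) = 22.09 m

h_f ≈ 22.1 m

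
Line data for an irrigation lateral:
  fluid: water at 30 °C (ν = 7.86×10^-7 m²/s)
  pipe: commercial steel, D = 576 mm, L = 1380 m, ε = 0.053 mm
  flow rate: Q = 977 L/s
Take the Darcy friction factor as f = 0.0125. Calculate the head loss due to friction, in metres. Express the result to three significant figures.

h_f ≈ 21.5 m

V = 4Q/(πD²) = 4·0.977/(π·0.576²) = 3.749 m/s
h_f = f(L/D)V²/(2g) = 0.01250·(1380/0.576)·3.749²/(2·9.81) = 21.46 m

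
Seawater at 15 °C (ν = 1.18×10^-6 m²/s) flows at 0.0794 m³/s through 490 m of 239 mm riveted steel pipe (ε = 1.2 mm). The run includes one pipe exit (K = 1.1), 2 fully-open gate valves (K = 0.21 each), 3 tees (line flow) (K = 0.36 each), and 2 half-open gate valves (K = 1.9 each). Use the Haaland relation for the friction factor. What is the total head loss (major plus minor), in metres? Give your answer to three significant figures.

H_L ≈ 11.1 m

V = 4Q/(πD²) = 1.770 m/s; V²/2g = 0.1597 m
Re = 3.58×10^5, ε/D = 0.00502 → f = 0.03071 (Haaland)
Major: h_f = f(L/D)·V²/2g = 0.03071·2050·0.1597 = 10.05 m
Minor: ΣK = 6.40; h_m = ΣK·V²/2g = 1.022 m
Total H_L = 10.05 + 1.022 = 11.07 m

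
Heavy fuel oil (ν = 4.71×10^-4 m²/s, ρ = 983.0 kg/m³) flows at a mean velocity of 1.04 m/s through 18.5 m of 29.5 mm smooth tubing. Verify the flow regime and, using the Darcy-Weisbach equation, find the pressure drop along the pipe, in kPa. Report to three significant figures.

Δp ≈ 328 kPa

Re = VD/ν = 1.04·0.02950/4.71×10^-4 = 65.1 → laminar (Re < 2300)
f = 64/Re = 0.9825
h_f = f(L/D)V²/(2g) = 0.9825·(18.5/0.02950)·1.04²/(2·9.81) = 33.97 m
Δp = ρg·h_f = 983.0·9.81·33.97 = 327.6 kPa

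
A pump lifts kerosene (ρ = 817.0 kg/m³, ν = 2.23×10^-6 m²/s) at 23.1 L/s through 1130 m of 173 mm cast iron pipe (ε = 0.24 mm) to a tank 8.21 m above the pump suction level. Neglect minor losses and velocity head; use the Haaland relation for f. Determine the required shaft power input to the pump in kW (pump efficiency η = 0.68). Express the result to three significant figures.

V = 4Q/(πD²) = 0.9827 m/s; Re = 7.62×10^4; ε/D = 0.00139; f = 0.02374
h_f = f(L/D)V²/2g = 7.633 m
Total head H = z + h_f = 8.21 + 7.633 = 15.84 m
P_hyd = ρgQH = 817.0·9.81·0.0231·15.84 = 2.933 kW
P_shaft = P_hyd/η = 2.933/0.68 = 4.313 kW

P_shaft ≈ 4.31 kW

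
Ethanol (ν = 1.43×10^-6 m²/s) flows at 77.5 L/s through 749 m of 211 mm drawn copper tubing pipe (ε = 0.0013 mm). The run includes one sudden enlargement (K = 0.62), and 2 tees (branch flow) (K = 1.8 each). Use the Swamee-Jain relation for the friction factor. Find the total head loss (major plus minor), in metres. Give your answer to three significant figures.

V = 4Q/(πD²) = 2.216 m/s; V²/2g = 0.2504 m
Re = 3.27×10^5, ε/D = 6.16×10^-6 → f = 0.01422 (Swamee-Jain)
Major: h_f = f(L/D)·V²/2g = 0.01422·3550·0.2504 = 12.64 m
Minor: ΣK = 4.22; h_m = ΣK·V²/2g = 1.057 m
Total H_L = 12.64 + 1.057 = 13.70 m

H_L ≈ 13.7 m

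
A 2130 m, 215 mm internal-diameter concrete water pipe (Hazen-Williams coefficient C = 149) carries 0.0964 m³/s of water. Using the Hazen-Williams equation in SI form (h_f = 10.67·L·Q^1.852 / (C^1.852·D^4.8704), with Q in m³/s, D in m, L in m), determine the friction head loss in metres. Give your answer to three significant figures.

h_f = 10.67·2130·0.0964^1.852 / (149^1.852·0.215^4.8704) = 50.30 m

h_f ≈ 50.3 m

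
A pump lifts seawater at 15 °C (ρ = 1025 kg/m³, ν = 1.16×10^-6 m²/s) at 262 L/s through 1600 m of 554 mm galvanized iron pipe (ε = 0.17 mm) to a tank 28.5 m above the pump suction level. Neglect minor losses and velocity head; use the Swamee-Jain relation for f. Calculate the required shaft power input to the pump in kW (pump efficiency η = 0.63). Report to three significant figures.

V = 4Q/(πD²) = 1.087 m/s; Re = 5.19×10^5; ε/D = 3.07×10^-4; f = 0.01639
h_f = f(L/D)V²/2g = 2.850 m
Total head H = z + h_f = 28.5 + 2.850 = 31.35 m
P_hyd = ρgQH = 1025·9.81·0.262·31.35 = 82.59 kW
P_shaft = P_hyd/η = 82.59/0.63 = 131.1 kW

P_shaft ≈ 131 kW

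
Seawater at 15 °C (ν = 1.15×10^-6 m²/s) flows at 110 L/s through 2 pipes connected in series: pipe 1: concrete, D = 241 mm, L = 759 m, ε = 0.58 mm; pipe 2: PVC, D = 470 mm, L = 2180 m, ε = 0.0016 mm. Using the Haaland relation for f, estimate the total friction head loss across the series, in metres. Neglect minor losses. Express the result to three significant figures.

H ≈ 24.7 m

Pipe 1: V = 2.411 m/s, Re = 5.05×10^5, ε/D = 0.00241, f = 0.02495, h_1 = f(L/D)V²/2g = 23.29 m
Pipe 2: V = 0.6340 m/s, Re = 2.59×10^5, ε/D = 3.40×10^-6, f = 0.01477, h_2 = f(L/D)V²/2g = 1.404 m
Series → Q common, losses add: H = Σh = 24.69 m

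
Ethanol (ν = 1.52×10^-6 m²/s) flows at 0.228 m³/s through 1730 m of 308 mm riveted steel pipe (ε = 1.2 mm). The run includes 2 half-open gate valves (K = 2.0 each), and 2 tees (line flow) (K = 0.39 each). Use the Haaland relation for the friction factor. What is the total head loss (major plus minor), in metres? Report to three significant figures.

H_L ≈ 78.5 m

V = 4Q/(πD²) = 3.060 m/s; V²/2g = 0.4773 m
Re = 6.20×10^5, ε/D = 0.00390 → f = 0.02842 (Haaland)
Major: h_f = f(L/D)·V²/2g = 0.02842·5617·0.4773 = 76.19 m
Minor: ΣK = 4.78; h_m = ΣK·V²/2g = 2.281 m
Total H_L = 76.19 + 2.281 = 78.47 m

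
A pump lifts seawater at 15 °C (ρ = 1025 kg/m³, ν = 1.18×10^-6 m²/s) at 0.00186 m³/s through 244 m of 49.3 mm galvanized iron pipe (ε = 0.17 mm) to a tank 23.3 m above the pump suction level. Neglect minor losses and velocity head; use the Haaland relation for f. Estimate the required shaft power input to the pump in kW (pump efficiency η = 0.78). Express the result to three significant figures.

V = 4Q/(πD²) = 0.9744 m/s; Re = 4.07×10^4; ε/D = 0.00345; f = 0.02976
h_f = f(L/D)V²/2g = 7.128 m
Total head H = z + h_f = 23.3 + 7.128 = 30.43 m
P_hyd = ρgQH = 1025·9.81·0.00186·30.43 = 0.5691 kW
P_shaft = P_hyd/η = 0.5691/0.78 = 0.7296 kW

P_shaft ≈ 0.730 kW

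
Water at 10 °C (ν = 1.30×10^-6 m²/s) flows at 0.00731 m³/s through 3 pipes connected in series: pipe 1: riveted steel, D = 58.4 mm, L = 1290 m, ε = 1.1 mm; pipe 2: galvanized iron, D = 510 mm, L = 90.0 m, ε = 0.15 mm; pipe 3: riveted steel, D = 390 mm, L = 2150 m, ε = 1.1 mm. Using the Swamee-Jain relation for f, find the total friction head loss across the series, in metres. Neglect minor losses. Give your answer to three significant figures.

H ≈ 403 m

Pipe 1: V = 2.729 m/s, Re = 1.23×10^5, ε/D = 0.0188, f = 0.04807, h_1 = f(L/D)V²/2g = 403.0 m
Pipe 2: V = 0.03578 m/s, Re = 1.40×10^4, ε/D = 2.94×10^-4, f = 0.02888, h_2 = f(L/D)V²/2g = 3.326×10^-4 m
Pipe 3: V = 0.06119 m/s, Re = 1.84×10^4, ε/D = 0.00282, f = 0.03196, h_3 = f(L/D)V²/2g = 0.03363 m
Series → Q common, losses add: H = Σh = 403.1 m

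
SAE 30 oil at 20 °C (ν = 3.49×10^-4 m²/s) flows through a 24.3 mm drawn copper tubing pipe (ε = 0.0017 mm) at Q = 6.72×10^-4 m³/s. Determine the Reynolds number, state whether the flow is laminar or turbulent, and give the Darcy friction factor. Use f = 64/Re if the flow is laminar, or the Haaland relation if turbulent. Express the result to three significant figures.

Re ≈ 101; laminar; f = 64/Re ≈ 0.634

V = 4Q/(πD²) = 1.449 m/s
Re = VD/ν = 1.449·0.0243/3.49×10^-4 = 101
Re < 2300 → laminar → f = 64/Re = 0.6344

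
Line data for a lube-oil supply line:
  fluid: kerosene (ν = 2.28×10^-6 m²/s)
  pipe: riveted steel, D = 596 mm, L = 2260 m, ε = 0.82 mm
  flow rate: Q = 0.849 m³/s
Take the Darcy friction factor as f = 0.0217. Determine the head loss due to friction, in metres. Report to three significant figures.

V = 4Q/(πD²) = 4·0.849/(π·0.596²) = 3.043 m/s
h_f = f(L/D)V²/(2g) = 0.02170·(2260/0.596)·3.043²/(2·9.81) = 38.84 m

h_f ≈ 38.8 m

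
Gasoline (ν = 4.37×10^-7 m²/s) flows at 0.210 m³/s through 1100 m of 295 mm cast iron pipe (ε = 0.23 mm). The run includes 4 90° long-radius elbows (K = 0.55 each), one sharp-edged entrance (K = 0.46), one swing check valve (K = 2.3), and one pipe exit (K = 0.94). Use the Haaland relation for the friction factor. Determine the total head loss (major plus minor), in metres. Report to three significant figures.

V = 4Q/(πD²) = 3.072 m/s; V²/2g = 0.4811 m
Re = 2.07×10^6, ε/D = 7.80×10^-4 → f = 0.01869 (Haaland)
Major: h_f = f(L/D)·V²/2g = 0.01869·3729·0.4811 = 33.53 m
Minor: ΣK = 5.90; h_m = ΣK·V²/2g = 2.839 m
Total H_L = 33.53 + 2.839 = 36.37 m

H_L ≈ 36.4 m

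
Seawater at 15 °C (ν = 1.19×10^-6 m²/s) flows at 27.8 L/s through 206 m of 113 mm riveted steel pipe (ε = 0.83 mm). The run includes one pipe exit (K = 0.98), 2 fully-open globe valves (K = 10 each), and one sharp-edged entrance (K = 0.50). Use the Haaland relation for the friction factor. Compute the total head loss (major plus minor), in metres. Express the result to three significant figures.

V = 4Q/(πD²) = 2.772 m/s; V²/2g = 0.3916 m
Re = 2.63×10^5, ε/D = 0.00735 → f = 0.03456 (Haaland)
Major: h_f = f(L/D)·V²/2g = 0.03456·1823·0.3916 = 24.68 m
Minor: ΣK = 21.5; h_m = ΣK·V²/2g = 8.413 m
Total H_L = 24.68 + 8.413 = 33.09 m

H_L ≈ 33.1 m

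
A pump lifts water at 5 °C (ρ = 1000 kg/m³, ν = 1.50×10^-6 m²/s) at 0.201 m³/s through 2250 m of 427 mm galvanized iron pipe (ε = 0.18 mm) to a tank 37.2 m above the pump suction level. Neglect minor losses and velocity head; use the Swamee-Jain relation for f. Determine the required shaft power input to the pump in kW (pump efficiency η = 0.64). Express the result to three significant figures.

P_shaft ≈ 143 kW

V = 4Q/(πD²) = 1.404 m/s; Re = 4.00×10^5; ε/D = 4.22×10^-4; f = 0.01750
h_f = f(L/D)V²/2g = 9.260 m
Total head H = z + h_f = 37.2 + 9.260 = 46.46 m
P_hyd = ρgQH = 1000·9.81·0.201·46.46 = 91.61 kW
P_shaft = P_hyd/η = 91.61/0.64 = 143.1 kW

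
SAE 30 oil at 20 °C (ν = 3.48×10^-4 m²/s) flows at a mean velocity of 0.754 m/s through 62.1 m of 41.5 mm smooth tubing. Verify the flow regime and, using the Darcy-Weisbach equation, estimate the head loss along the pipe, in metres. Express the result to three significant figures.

Re = VD/ν = 0.754·0.04150/3.48×10^-4 = 89.9 → laminar (Re < 2300)
f = 64/Re = 0.7118
h_f = f(L/D)V²/(2g) = 0.7118·(62.1/0.04150)·0.754²/(2·9.81) = 30.86 m

h_f ≈ 30.9 m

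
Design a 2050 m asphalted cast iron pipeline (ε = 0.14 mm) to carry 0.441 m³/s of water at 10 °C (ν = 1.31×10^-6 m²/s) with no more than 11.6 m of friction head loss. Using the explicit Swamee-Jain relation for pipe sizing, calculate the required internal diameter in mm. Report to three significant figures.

D ≈ 544 mm

Swamee-Jain (Type III): D = 0.66·[ε^1.25·(LQ²/(gh_f))^4.75 + ν·Q^9.4·(L/(gh_f))^5.2]^0.04
LQ²/(gh_f) = 3.504; L/(gh_f) = 18.01
Term 1 = ε^1.25·(…)^4.75 = 0.00588; Term 2 = ν·Q^9.4·(…)^5.2 = 0.00201
D = 0.66·(0.00588 + 0.00201)^0.04 = 0.5438 m = 544 mm
Check: V = 1.90 m/s, Re = 7.88×10^5, f = 0.01555, h_f = 10.8 m ≈ 11.6 m ✓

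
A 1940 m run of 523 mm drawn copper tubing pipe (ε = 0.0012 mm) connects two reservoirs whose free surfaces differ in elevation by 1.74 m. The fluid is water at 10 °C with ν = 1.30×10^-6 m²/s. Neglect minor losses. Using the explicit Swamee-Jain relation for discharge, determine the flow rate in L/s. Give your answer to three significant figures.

Q ≈ 172 L/s

Swamee-Jain (Type II): Q = -0.965·√(gD⁵h_f/L)·ln[ε/(3.7D) + √(3.17ν²L/(gD³h_f))]
√(gD⁵h_f/L) = √(9.81·0.523⁵·1.74/1940) = 0.01856
ε/(3.7D) = 6.20×10^-7; √(3.17ν²L/(gD³h_f)) = 6.52×10^-5
Q = -0.965·0.01856·ln(6.586×10^-5) = 0.1724 m³/s
Check: V = 0.802 m/s, Re = 3.23×10^5, f = 0.01421, h_f = 1.73 m ≈ 1.74 m ✓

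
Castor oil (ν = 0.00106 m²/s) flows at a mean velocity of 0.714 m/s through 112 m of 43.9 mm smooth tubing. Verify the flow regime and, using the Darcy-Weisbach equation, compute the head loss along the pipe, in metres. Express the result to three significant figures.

h_f ≈ 143 m

Re = VD/ν = 0.714·0.04390/0.00106 = 29.6 → laminar (Re < 2300)
f = 64/Re = 2.164
h_f = f(L/D)V²/(2g) = 2.164·(112/0.04390)·0.714²/(2·9.81) = 143.5 m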